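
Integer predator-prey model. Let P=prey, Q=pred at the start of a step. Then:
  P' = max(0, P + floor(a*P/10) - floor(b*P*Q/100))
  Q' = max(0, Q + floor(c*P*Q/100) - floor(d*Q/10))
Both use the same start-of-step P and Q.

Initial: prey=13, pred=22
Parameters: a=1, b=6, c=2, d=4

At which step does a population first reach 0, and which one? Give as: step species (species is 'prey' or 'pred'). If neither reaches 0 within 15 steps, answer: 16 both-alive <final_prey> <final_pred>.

Step 1: prey: 13+1-17=0; pred: 22+5-8=19
First extinction: prey at step 1

Answer: 1 prey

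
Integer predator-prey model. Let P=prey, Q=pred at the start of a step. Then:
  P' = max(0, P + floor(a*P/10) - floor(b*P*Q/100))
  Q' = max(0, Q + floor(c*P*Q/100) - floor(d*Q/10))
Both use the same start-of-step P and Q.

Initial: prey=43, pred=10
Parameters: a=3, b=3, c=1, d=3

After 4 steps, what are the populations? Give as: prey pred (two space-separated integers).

Answer: 35 15

Derivation:
Step 1: prey: 43+12-12=43; pred: 10+4-3=11
Step 2: prey: 43+12-14=41; pred: 11+4-3=12
Step 3: prey: 41+12-14=39; pred: 12+4-3=13
Step 4: prey: 39+11-15=35; pred: 13+5-3=15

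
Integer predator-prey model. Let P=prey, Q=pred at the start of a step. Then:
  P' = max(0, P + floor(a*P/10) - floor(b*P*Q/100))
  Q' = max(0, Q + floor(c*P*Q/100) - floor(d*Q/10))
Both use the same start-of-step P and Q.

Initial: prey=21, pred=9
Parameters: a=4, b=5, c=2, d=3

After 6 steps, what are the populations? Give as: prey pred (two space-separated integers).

Answer: 10 10

Derivation:
Step 1: prey: 21+8-9=20; pred: 9+3-2=10
Step 2: prey: 20+8-10=18; pred: 10+4-3=11
Step 3: prey: 18+7-9=16; pred: 11+3-3=11
Step 4: prey: 16+6-8=14; pred: 11+3-3=11
Step 5: prey: 14+5-7=12; pred: 11+3-3=11
Step 6: prey: 12+4-6=10; pred: 11+2-3=10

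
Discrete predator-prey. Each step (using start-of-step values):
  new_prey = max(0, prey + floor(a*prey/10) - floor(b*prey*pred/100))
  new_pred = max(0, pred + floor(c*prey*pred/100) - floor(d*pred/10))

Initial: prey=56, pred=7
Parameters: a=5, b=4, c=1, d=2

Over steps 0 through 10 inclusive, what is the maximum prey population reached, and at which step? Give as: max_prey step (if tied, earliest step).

Step 1: prey: 56+28-15=69; pred: 7+3-1=9
Step 2: prey: 69+34-24=79; pred: 9+6-1=14
Step 3: prey: 79+39-44=74; pred: 14+11-2=23
Step 4: prey: 74+37-68=43; pred: 23+17-4=36
Step 5: prey: 43+21-61=3; pred: 36+15-7=44
Step 6: prey: 3+1-5=0; pred: 44+1-8=37
Step 7: prey: 0+0-0=0; pred: 37+0-7=30
Step 8: prey: 0+0-0=0; pred: 30+0-6=24
Step 9: prey: 0+0-0=0; pred: 24+0-4=20
Step 10: prey: 0+0-0=0; pred: 20+0-4=16
Max prey = 79 at step 2

Answer: 79 2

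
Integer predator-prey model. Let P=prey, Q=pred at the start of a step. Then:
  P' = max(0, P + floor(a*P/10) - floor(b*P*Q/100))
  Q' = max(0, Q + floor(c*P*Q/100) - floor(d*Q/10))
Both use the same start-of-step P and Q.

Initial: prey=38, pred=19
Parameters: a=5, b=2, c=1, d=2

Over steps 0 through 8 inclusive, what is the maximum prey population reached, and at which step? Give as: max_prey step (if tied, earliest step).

Answer: 45 2

Derivation:
Step 1: prey: 38+19-14=43; pred: 19+7-3=23
Step 2: prey: 43+21-19=45; pred: 23+9-4=28
Step 3: prey: 45+22-25=42; pred: 28+12-5=35
Step 4: prey: 42+21-29=34; pred: 35+14-7=42
Step 5: prey: 34+17-28=23; pred: 42+14-8=48
Step 6: prey: 23+11-22=12; pred: 48+11-9=50
Step 7: prey: 12+6-12=6; pred: 50+6-10=46
Step 8: prey: 6+3-5=4; pred: 46+2-9=39
Max prey = 45 at step 2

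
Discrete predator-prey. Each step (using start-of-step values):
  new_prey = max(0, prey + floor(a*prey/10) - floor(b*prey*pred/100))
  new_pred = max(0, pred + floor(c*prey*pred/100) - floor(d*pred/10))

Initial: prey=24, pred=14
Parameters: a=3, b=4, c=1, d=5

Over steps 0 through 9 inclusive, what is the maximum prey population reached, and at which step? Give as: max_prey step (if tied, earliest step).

Answer: 62 9

Derivation:
Step 1: prey: 24+7-13=18; pred: 14+3-7=10
Step 2: prey: 18+5-7=16; pred: 10+1-5=6
Step 3: prey: 16+4-3=17; pred: 6+0-3=3
Step 4: prey: 17+5-2=20; pred: 3+0-1=2
Step 5: prey: 20+6-1=25; pred: 2+0-1=1
Step 6: prey: 25+7-1=31; pred: 1+0-0=1
Step 7: prey: 31+9-1=39; pred: 1+0-0=1
Step 8: prey: 39+11-1=49; pred: 1+0-0=1
Step 9: prey: 49+14-1=62; pred: 1+0-0=1
Max prey = 62 at step 9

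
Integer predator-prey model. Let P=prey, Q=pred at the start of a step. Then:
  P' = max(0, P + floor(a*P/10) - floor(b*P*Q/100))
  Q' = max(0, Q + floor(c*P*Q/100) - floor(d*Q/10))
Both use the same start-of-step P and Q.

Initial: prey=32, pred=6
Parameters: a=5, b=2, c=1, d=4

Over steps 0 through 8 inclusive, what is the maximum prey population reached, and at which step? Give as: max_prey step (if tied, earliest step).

Answer: 192 6

Derivation:
Step 1: prey: 32+16-3=45; pred: 6+1-2=5
Step 2: prey: 45+22-4=63; pred: 5+2-2=5
Step 3: prey: 63+31-6=88; pred: 5+3-2=6
Step 4: prey: 88+44-10=122; pred: 6+5-2=9
Step 5: prey: 122+61-21=162; pred: 9+10-3=16
Step 6: prey: 162+81-51=192; pred: 16+25-6=35
Step 7: prey: 192+96-134=154; pred: 35+67-14=88
Step 8: prey: 154+77-271=0; pred: 88+135-35=188
Max prey = 192 at step 6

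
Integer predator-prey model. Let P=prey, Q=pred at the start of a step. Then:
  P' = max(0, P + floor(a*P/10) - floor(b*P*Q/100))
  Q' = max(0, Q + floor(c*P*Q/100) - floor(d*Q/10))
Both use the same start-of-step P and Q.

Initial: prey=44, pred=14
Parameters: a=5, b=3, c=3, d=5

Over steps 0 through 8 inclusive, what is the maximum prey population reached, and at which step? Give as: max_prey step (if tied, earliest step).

Answer: 48 1

Derivation:
Step 1: prey: 44+22-18=48; pred: 14+18-7=25
Step 2: prey: 48+24-36=36; pred: 25+36-12=49
Step 3: prey: 36+18-52=2; pred: 49+52-24=77
Step 4: prey: 2+1-4=0; pred: 77+4-38=43
Step 5: prey: 0+0-0=0; pred: 43+0-21=22
Step 6: prey: 0+0-0=0; pred: 22+0-11=11
Step 7: prey: 0+0-0=0; pred: 11+0-5=6
Step 8: prey: 0+0-0=0; pred: 6+0-3=3
Max prey = 48 at step 1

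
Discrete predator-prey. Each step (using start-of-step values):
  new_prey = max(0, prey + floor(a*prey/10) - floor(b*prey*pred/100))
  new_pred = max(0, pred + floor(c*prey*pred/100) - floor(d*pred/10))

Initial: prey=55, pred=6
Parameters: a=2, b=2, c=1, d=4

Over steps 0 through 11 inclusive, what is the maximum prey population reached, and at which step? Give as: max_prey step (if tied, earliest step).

Step 1: prey: 55+11-6=60; pred: 6+3-2=7
Step 2: prey: 60+12-8=64; pred: 7+4-2=9
Step 3: prey: 64+12-11=65; pred: 9+5-3=11
Step 4: prey: 65+13-14=64; pred: 11+7-4=14
Step 5: prey: 64+12-17=59; pred: 14+8-5=17
Step 6: prey: 59+11-20=50; pred: 17+10-6=21
Step 7: prey: 50+10-21=39; pred: 21+10-8=23
Step 8: prey: 39+7-17=29; pred: 23+8-9=22
Step 9: prey: 29+5-12=22; pred: 22+6-8=20
Step 10: prey: 22+4-8=18; pred: 20+4-8=16
Step 11: prey: 18+3-5=16; pred: 16+2-6=12
Max prey = 65 at step 3

Answer: 65 3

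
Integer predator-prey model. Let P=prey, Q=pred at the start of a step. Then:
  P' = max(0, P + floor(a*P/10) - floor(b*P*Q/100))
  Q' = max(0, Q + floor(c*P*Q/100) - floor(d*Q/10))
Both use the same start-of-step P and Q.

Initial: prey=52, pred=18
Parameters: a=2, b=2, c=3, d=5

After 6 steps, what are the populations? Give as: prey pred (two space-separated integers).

Answer: 0 10

Derivation:
Step 1: prey: 52+10-18=44; pred: 18+28-9=37
Step 2: prey: 44+8-32=20; pred: 37+48-18=67
Step 3: prey: 20+4-26=0; pred: 67+40-33=74
Step 4: prey: 0+0-0=0; pred: 74+0-37=37
Step 5: prey: 0+0-0=0; pred: 37+0-18=19
Step 6: prey: 0+0-0=0; pred: 19+0-9=10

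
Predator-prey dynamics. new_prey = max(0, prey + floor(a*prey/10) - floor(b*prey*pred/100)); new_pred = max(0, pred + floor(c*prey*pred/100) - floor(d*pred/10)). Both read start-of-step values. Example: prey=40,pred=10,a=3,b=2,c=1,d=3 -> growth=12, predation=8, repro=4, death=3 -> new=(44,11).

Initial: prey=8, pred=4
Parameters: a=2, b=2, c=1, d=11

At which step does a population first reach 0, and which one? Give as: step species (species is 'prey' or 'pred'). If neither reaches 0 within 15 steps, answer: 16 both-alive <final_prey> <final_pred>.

Step 1: prey: 8+1-0=9; pred: 4+0-4=0
First extinction: pred at step 1

Answer: 1 pred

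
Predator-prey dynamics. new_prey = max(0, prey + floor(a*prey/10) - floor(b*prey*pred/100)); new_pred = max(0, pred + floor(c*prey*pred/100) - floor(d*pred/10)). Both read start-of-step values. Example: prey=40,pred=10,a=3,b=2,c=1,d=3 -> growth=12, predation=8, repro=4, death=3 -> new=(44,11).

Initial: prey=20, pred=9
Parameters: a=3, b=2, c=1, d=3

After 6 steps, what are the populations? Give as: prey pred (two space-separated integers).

Answer: 49 7

Derivation:
Step 1: prey: 20+6-3=23; pred: 9+1-2=8
Step 2: prey: 23+6-3=26; pred: 8+1-2=7
Step 3: prey: 26+7-3=30; pred: 7+1-2=6
Step 4: prey: 30+9-3=36; pred: 6+1-1=6
Step 5: prey: 36+10-4=42; pred: 6+2-1=7
Step 6: prey: 42+12-5=49; pred: 7+2-2=7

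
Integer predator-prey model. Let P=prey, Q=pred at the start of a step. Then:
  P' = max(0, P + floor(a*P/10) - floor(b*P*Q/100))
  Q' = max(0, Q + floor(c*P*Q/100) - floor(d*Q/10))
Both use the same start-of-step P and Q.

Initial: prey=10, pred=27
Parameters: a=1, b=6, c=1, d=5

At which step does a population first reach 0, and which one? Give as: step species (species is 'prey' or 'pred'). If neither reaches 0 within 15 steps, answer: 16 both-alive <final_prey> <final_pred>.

Step 1: prey: 10+1-16=0; pred: 27+2-13=16
First extinction: prey at step 1

Answer: 1 prey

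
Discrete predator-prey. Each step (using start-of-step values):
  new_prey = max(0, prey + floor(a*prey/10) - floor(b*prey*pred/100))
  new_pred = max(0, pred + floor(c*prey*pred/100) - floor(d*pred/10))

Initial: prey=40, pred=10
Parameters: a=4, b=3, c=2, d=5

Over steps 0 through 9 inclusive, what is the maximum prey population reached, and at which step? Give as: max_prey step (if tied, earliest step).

Answer: 44 1

Derivation:
Step 1: prey: 40+16-12=44; pred: 10+8-5=13
Step 2: prey: 44+17-17=44; pred: 13+11-6=18
Step 3: prey: 44+17-23=38; pred: 18+15-9=24
Step 4: prey: 38+15-27=26; pred: 24+18-12=30
Step 5: prey: 26+10-23=13; pred: 30+15-15=30
Step 6: prey: 13+5-11=7; pred: 30+7-15=22
Step 7: prey: 7+2-4=5; pred: 22+3-11=14
Step 8: prey: 5+2-2=5; pred: 14+1-7=8
Step 9: prey: 5+2-1=6; pred: 8+0-4=4
Max prey = 44 at step 1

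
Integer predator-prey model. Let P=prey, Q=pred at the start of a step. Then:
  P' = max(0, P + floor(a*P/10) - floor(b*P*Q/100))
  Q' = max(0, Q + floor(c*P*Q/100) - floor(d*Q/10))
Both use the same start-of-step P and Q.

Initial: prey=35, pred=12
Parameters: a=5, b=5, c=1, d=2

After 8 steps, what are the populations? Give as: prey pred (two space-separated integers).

Step 1: prey: 35+17-21=31; pred: 12+4-2=14
Step 2: prey: 31+15-21=25; pred: 14+4-2=16
Step 3: prey: 25+12-20=17; pred: 16+4-3=17
Step 4: prey: 17+8-14=11; pred: 17+2-3=16
Step 5: prey: 11+5-8=8; pred: 16+1-3=14
Step 6: prey: 8+4-5=7; pred: 14+1-2=13
Step 7: prey: 7+3-4=6; pred: 13+0-2=11
Step 8: prey: 6+3-3=6; pred: 11+0-2=9

Answer: 6 9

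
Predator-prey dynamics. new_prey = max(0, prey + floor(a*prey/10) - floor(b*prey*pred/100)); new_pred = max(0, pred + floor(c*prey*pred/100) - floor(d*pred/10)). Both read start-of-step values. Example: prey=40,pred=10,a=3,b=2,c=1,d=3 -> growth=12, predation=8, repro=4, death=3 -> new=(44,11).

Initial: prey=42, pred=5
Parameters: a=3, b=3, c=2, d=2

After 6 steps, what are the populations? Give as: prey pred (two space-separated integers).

Answer: 0 45

Derivation:
Step 1: prey: 42+12-6=48; pred: 5+4-1=8
Step 2: prey: 48+14-11=51; pred: 8+7-1=14
Step 3: prey: 51+15-21=45; pred: 14+14-2=26
Step 4: prey: 45+13-35=23; pred: 26+23-5=44
Step 5: prey: 23+6-30=0; pred: 44+20-8=56
Step 6: prey: 0+0-0=0; pred: 56+0-11=45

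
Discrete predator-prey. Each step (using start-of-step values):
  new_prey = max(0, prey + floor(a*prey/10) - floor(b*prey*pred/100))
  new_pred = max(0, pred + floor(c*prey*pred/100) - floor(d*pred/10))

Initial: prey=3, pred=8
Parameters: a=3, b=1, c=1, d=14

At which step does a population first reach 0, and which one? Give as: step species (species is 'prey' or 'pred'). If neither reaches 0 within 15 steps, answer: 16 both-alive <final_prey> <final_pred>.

Answer: 1 pred

Derivation:
Step 1: prey: 3+0-0=3; pred: 8+0-11=0
First extinction: pred at step 1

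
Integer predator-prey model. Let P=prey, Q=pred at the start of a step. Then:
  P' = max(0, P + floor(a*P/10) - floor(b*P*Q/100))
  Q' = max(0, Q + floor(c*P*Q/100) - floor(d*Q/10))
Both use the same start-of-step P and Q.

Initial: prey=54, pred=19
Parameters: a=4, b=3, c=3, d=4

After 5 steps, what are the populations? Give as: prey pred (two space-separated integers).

Answer: 0 25

Derivation:
Step 1: prey: 54+21-30=45; pred: 19+30-7=42
Step 2: prey: 45+18-56=7; pred: 42+56-16=82
Step 3: prey: 7+2-17=0; pred: 82+17-32=67
Step 4: prey: 0+0-0=0; pred: 67+0-26=41
Step 5: prey: 0+0-0=0; pred: 41+0-16=25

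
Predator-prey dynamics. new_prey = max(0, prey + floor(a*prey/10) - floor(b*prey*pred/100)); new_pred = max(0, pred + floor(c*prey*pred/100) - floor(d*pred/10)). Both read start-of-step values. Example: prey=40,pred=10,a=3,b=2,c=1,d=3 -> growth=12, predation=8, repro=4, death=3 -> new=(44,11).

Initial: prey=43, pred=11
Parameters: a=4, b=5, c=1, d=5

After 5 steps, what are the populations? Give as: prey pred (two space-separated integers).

Step 1: prey: 43+17-23=37; pred: 11+4-5=10
Step 2: prey: 37+14-18=33; pred: 10+3-5=8
Step 3: prey: 33+13-13=33; pred: 8+2-4=6
Step 4: prey: 33+13-9=37; pred: 6+1-3=4
Step 5: prey: 37+14-7=44; pred: 4+1-2=3

Answer: 44 3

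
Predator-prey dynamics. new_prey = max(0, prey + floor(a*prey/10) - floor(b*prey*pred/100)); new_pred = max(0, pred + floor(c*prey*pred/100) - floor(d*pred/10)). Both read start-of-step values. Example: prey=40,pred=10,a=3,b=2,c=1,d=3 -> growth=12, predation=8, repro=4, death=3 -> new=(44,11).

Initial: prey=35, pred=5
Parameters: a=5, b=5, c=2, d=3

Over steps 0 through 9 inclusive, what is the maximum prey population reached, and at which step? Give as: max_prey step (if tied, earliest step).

Step 1: prey: 35+17-8=44; pred: 5+3-1=7
Step 2: prey: 44+22-15=51; pred: 7+6-2=11
Step 3: prey: 51+25-28=48; pred: 11+11-3=19
Step 4: prey: 48+24-45=27; pred: 19+18-5=32
Step 5: prey: 27+13-43=0; pred: 32+17-9=40
Step 6: prey: 0+0-0=0; pred: 40+0-12=28
Step 7: prey: 0+0-0=0; pred: 28+0-8=20
Step 8: prey: 0+0-0=0; pred: 20+0-6=14
Step 9: prey: 0+0-0=0; pred: 14+0-4=10
Max prey = 51 at step 2

Answer: 51 2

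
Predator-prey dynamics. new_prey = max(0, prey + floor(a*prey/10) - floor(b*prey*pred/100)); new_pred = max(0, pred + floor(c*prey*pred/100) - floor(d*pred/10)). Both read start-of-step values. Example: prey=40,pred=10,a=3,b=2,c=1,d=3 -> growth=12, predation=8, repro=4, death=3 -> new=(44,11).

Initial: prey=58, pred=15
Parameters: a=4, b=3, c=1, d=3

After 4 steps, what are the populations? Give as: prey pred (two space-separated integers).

Answer: 17 28

Derivation:
Step 1: prey: 58+23-26=55; pred: 15+8-4=19
Step 2: prey: 55+22-31=46; pred: 19+10-5=24
Step 3: prey: 46+18-33=31; pred: 24+11-7=28
Step 4: prey: 31+12-26=17; pred: 28+8-8=28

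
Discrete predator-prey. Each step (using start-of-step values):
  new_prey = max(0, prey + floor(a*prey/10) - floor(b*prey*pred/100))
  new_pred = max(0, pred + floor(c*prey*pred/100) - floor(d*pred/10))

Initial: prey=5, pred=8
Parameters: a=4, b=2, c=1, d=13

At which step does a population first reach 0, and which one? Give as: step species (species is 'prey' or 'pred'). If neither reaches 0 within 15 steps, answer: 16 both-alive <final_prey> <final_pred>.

Step 1: prey: 5+2-0=7; pred: 8+0-10=0
First extinction: pred at step 1

Answer: 1 pred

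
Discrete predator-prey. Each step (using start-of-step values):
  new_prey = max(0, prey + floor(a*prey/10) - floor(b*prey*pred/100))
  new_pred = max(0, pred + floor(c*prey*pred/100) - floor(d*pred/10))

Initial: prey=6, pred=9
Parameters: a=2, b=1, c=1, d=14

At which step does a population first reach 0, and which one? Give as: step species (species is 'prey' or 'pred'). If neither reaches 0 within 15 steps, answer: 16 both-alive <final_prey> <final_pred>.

Answer: 1 pred

Derivation:
Step 1: prey: 6+1-0=7; pred: 9+0-12=0
First extinction: pred at step 1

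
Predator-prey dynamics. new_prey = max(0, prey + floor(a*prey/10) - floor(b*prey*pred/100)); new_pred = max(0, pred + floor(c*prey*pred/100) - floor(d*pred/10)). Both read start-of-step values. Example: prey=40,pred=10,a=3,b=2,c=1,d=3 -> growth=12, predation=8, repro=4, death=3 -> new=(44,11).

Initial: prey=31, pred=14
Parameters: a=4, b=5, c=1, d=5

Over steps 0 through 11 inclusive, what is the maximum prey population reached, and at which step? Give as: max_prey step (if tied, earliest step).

Step 1: prey: 31+12-21=22; pred: 14+4-7=11
Step 2: prey: 22+8-12=18; pred: 11+2-5=8
Step 3: prey: 18+7-7=18; pred: 8+1-4=5
Step 4: prey: 18+7-4=21; pred: 5+0-2=3
Step 5: prey: 21+8-3=26; pred: 3+0-1=2
Step 6: prey: 26+10-2=34; pred: 2+0-1=1
Step 7: prey: 34+13-1=46; pred: 1+0-0=1
Step 8: prey: 46+18-2=62; pred: 1+0-0=1
Step 9: prey: 62+24-3=83; pred: 1+0-0=1
Step 10: prey: 83+33-4=112; pred: 1+0-0=1
Step 11: prey: 112+44-5=151; pred: 1+1-0=2
Max prey = 151 at step 11

Answer: 151 11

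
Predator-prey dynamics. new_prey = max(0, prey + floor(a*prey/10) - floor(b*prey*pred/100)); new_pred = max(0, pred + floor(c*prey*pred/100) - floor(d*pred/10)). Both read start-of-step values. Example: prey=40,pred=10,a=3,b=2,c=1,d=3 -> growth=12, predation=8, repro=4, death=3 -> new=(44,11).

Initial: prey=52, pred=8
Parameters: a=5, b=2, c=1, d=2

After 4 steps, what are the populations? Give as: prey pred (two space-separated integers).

Answer: 103 50

Derivation:
Step 1: prey: 52+26-8=70; pred: 8+4-1=11
Step 2: prey: 70+35-15=90; pred: 11+7-2=16
Step 3: prey: 90+45-28=107; pred: 16+14-3=27
Step 4: prey: 107+53-57=103; pred: 27+28-5=50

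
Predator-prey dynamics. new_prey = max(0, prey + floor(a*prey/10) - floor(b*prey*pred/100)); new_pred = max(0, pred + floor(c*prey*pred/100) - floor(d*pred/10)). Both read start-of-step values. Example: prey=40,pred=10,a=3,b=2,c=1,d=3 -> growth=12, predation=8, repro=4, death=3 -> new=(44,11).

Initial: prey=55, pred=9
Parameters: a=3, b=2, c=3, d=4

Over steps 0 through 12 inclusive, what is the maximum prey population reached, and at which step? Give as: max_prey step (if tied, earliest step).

Answer: 62 1

Derivation:
Step 1: prey: 55+16-9=62; pred: 9+14-3=20
Step 2: prey: 62+18-24=56; pred: 20+37-8=49
Step 3: prey: 56+16-54=18; pred: 49+82-19=112
Step 4: prey: 18+5-40=0; pred: 112+60-44=128
Step 5: prey: 0+0-0=0; pred: 128+0-51=77
Step 6: prey: 0+0-0=0; pred: 77+0-30=47
Step 7: prey: 0+0-0=0; pred: 47+0-18=29
Step 8: prey: 0+0-0=0; pred: 29+0-11=18
Step 9: prey: 0+0-0=0; pred: 18+0-7=11
Step 10: prey: 0+0-0=0; pred: 11+0-4=7
Step 11: prey: 0+0-0=0; pred: 7+0-2=5
Step 12: prey: 0+0-0=0; pred: 5+0-2=3
Max prey = 62 at step 1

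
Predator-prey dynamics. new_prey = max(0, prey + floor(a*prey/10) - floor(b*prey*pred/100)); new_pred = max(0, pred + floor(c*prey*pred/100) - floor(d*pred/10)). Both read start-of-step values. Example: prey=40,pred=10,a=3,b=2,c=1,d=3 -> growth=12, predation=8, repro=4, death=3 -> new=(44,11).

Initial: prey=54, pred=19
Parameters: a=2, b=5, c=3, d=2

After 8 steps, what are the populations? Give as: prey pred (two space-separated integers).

Step 1: prey: 54+10-51=13; pred: 19+30-3=46
Step 2: prey: 13+2-29=0; pred: 46+17-9=54
Step 3: prey: 0+0-0=0; pred: 54+0-10=44
Step 4: prey: 0+0-0=0; pred: 44+0-8=36
Step 5: prey: 0+0-0=0; pred: 36+0-7=29
Step 6: prey: 0+0-0=0; pred: 29+0-5=24
Step 7: prey: 0+0-0=0; pred: 24+0-4=20
Step 8: prey: 0+0-0=0; pred: 20+0-4=16

Answer: 0 16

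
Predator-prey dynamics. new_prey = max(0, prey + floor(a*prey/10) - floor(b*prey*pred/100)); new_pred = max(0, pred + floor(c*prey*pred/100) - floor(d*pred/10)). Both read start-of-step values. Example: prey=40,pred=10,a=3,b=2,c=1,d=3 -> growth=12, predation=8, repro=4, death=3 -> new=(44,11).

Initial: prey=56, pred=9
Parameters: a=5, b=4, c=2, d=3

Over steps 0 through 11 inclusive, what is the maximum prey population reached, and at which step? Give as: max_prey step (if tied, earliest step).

Step 1: prey: 56+28-20=64; pred: 9+10-2=17
Step 2: prey: 64+32-43=53; pred: 17+21-5=33
Step 3: prey: 53+26-69=10; pred: 33+34-9=58
Step 4: prey: 10+5-23=0; pred: 58+11-17=52
Step 5: prey: 0+0-0=0; pred: 52+0-15=37
Step 6: prey: 0+0-0=0; pred: 37+0-11=26
Step 7: prey: 0+0-0=0; pred: 26+0-7=19
Step 8: prey: 0+0-0=0; pred: 19+0-5=14
Step 9: prey: 0+0-0=0; pred: 14+0-4=10
Step 10: prey: 0+0-0=0; pred: 10+0-3=7
Step 11: prey: 0+0-0=0; pred: 7+0-2=5
Max prey = 64 at step 1

Answer: 64 1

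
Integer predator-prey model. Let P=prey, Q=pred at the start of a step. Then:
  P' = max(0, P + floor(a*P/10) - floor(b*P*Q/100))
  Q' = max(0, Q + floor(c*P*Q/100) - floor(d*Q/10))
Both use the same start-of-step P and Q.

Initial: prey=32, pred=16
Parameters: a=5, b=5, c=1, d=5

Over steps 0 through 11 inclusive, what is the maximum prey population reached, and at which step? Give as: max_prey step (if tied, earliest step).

Answer: 266 11

Derivation:
Step 1: prey: 32+16-25=23; pred: 16+5-8=13
Step 2: prey: 23+11-14=20; pred: 13+2-6=9
Step 3: prey: 20+10-9=21; pred: 9+1-4=6
Step 4: prey: 21+10-6=25; pred: 6+1-3=4
Step 5: prey: 25+12-5=32; pred: 4+1-2=3
Step 6: prey: 32+16-4=44; pred: 3+0-1=2
Step 7: prey: 44+22-4=62; pred: 2+0-1=1
Step 8: prey: 62+31-3=90; pred: 1+0-0=1
Step 9: prey: 90+45-4=131; pred: 1+0-0=1
Step 10: prey: 131+65-6=190; pred: 1+1-0=2
Step 11: prey: 190+95-19=266; pred: 2+3-1=4
Max prey = 266 at step 11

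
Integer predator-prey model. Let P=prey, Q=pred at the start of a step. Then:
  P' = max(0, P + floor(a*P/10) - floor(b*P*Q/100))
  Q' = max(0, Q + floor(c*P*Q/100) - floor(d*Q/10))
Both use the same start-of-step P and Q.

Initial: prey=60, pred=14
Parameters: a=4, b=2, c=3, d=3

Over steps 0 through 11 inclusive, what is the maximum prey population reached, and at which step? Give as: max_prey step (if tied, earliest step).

Step 1: prey: 60+24-16=68; pred: 14+25-4=35
Step 2: prey: 68+27-47=48; pred: 35+71-10=96
Step 3: prey: 48+19-92=0; pred: 96+138-28=206
Step 4: prey: 0+0-0=0; pred: 206+0-61=145
Step 5: prey: 0+0-0=0; pred: 145+0-43=102
Step 6: prey: 0+0-0=0; pred: 102+0-30=72
Step 7: prey: 0+0-0=0; pred: 72+0-21=51
Step 8: prey: 0+0-0=0; pred: 51+0-15=36
Step 9: prey: 0+0-0=0; pred: 36+0-10=26
Step 10: prey: 0+0-0=0; pred: 26+0-7=19
Step 11: prey: 0+0-0=0; pred: 19+0-5=14
Max prey = 68 at step 1

Answer: 68 1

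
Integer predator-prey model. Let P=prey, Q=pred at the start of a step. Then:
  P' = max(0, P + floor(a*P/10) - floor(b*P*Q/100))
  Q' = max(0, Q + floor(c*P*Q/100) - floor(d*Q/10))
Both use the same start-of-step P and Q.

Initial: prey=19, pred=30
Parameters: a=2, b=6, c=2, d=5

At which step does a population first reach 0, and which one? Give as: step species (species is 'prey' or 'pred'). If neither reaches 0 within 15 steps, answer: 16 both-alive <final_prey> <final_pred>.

Answer: 1 prey

Derivation:
Step 1: prey: 19+3-34=0; pred: 30+11-15=26
First extinction: prey at step 1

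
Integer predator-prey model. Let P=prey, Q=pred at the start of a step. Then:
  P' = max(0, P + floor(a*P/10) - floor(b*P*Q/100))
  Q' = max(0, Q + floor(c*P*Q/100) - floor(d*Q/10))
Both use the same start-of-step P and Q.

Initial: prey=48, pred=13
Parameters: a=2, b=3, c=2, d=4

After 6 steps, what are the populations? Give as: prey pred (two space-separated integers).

Answer: 1 9

Derivation:
Step 1: prey: 48+9-18=39; pred: 13+12-5=20
Step 2: prey: 39+7-23=23; pred: 20+15-8=27
Step 3: prey: 23+4-18=9; pred: 27+12-10=29
Step 4: prey: 9+1-7=3; pred: 29+5-11=23
Step 5: prey: 3+0-2=1; pred: 23+1-9=15
Step 6: prey: 1+0-0=1; pred: 15+0-6=9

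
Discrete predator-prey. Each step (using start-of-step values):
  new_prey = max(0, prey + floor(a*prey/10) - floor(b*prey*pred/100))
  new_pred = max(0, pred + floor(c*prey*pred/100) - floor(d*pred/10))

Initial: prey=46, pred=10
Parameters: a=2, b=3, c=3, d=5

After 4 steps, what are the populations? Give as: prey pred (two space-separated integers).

Step 1: prey: 46+9-13=42; pred: 10+13-5=18
Step 2: prey: 42+8-22=28; pred: 18+22-9=31
Step 3: prey: 28+5-26=7; pred: 31+26-15=42
Step 4: prey: 7+1-8=0; pred: 42+8-21=29

Answer: 0 29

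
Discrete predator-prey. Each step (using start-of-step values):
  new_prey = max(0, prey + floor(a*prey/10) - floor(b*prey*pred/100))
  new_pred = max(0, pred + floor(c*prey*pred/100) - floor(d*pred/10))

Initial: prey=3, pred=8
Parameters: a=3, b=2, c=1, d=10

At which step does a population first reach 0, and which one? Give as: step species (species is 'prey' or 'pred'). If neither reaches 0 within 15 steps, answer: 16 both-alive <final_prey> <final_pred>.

Step 1: prey: 3+0-0=3; pred: 8+0-8=0
First extinction: pred at step 1

Answer: 1 pred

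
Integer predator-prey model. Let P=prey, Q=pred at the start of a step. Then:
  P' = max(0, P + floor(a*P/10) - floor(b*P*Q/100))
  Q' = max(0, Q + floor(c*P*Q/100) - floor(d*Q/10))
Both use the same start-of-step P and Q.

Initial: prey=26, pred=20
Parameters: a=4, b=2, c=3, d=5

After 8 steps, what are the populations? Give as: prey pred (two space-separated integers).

Answer: 6 10

Derivation:
Step 1: prey: 26+10-10=26; pred: 20+15-10=25
Step 2: prey: 26+10-13=23; pred: 25+19-12=32
Step 3: prey: 23+9-14=18; pred: 32+22-16=38
Step 4: prey: 18+7-13=12; pred: 38+20-19=39
Step 5: prey: 12+4-9=7; pred: 39+14-19=34
Step 6: prey: 7+2-4=5; pred: 34+7-17=24
Step 7: prey: 5+2-2=5; pred: 24+3-12=15
Step 8: prey: 5+2-1=6; pred: 15+2-7=10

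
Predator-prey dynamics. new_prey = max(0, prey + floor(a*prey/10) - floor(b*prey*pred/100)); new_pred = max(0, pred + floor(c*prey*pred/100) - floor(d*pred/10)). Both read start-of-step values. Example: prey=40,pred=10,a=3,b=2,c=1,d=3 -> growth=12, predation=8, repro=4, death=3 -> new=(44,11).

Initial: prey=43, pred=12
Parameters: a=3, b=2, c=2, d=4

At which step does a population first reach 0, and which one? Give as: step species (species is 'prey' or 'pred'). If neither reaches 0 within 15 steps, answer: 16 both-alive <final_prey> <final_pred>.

Step 1: prey: 43+12-10=45; pred: 12+10-4=18
Step 2: prey: 45+13-16=42; pred: 18+16-7=27
Step 3: prey: 42+12-22=32; pred: 27+22-10=39
Step 4: prey: 32+9-24=17; pred: 39+24-15=48
Step 5: prey: 17+5-16=6; pred: 48+16-19=45
Step 6: prey: 6+1-5=2; pred: 45+5-18=32
Step 7: prey: 2+0-1=1; pred: 32+1-12=21
Step 8: prey: 1+0-0=1; pred: 21+0-8=13
Step 9: prey: 1+0-0=1; pred: 13+0-5=8
Step 10: prey: 1+0-0=1; pred: 8+0-3=5
Step 11: prey: 1+0-0=1; pred: 5+0-2=3
Step 12: prey: 1+0-0=1; pred: 3+0-1=2
Step 13: prey: 1+0-0=1; pred: 2+0-0=2
Steps 14-15: state stable at prey=1, pred=2 (no change)
No extinction within 15 steps

Answer: 16 both-alive 1 2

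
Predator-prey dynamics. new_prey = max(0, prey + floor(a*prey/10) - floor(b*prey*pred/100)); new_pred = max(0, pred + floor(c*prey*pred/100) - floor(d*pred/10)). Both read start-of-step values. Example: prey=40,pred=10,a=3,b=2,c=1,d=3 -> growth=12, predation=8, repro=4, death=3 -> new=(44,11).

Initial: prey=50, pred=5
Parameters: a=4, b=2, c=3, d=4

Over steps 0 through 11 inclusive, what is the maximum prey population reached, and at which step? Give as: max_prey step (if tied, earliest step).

Answer: 78 2

Derivation:
Step 1: prey: 50+20-5=65; pred: 5+7-2=10
Step 2: prey: 65+26-13=78; pred: 10+19-4=25
Step 3: prey: 78+31-39=70; pred: 25+58-10=73
Step 4: prey: 70+28-102=0; pred: 73+153-29=197
Step 5: prey: 0+0-0=0; pred: 197+0-78=119
Step 6: prey: 0+0-0=0; pred: 119+0-47=72
Step 7: prey: 0+0-0=0; pred: 72+0-28=44
Step 8: prey: 0+0-0=0; pred: 44+0-17=27
Step 9: prey: 0+0-0=0; pred: 27+0-10=17
Step 10: prey: 0+0-0=0; pred: 17+0-6=11
Step 11: prey: 0+0-0=0; pred: 11+0-4=7
Max prey = 78 at step 2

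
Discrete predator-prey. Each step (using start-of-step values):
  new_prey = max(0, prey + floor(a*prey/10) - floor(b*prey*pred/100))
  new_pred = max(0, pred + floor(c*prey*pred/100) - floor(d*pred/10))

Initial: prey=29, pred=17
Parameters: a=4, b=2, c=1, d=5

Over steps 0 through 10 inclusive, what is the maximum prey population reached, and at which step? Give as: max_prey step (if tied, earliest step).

Step 1: prey: 29+11-9=31; pred: 17+4-8=13
Step 2: prey: 31+12-8=35; pred: 13+4-6=11
Step 3: prey: 35+14-7=42; pred: 11+3-5=9
Step 4: prey: 42+16-7=51; pred: 9+3-4=8
Step 5: prey: 51+20-8=63; pred: 8+4-4=8
Step 6: prey: 63+25-10=78; pred: 8+5-4=9
Step 7: prey: 78+31-14=95; pred: 9+7-4=12
Step 8: prey: 95+38-22=111; pred: 12+11-6=17
Step 9: prey: 111+44-37=118; pred: 17+18-8=27
Step 10: prey: 118+47-63=102; pred: 27+31-13=45
Max prey = 118 at step 9

Answer: 118 9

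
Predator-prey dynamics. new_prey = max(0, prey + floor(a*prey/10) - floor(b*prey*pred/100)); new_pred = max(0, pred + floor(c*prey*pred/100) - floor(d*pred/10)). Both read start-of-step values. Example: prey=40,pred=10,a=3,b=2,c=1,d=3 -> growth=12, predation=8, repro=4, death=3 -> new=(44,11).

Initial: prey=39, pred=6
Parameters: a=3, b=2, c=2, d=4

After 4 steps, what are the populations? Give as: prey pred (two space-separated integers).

Answer: 49 34

Derivation:
Step 1: prey: 39+11-4=46; pred: 6+4-2=8
Step 2: prey: 46+13-7=52; pred: 8+7-3=12
Step 3: prey: 52+15-12=55; pred: 12+12-4=20
Step 4: prey: 55+16-22=49; pred: 20+22-8=34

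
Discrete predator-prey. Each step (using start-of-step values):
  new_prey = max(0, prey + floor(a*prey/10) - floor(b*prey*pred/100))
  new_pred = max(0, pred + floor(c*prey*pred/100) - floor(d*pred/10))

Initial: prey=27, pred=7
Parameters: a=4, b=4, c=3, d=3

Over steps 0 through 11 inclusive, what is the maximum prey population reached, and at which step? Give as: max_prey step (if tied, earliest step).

Answer: 30 1

Derivation:
Step 1: prey: 27+10-7=30; pred: 7+5-2=10
Step 2: prey: 30+12-12=30; pred: 10+9-3=16
Step 3: prey: 30+12-19=23; pred: 16+14-4=26
Step 4: prey: 23+9-23=9; pred: 26+17-7=36
Step 5: prey: 9+3-12=0; pred: 36+9-10=35
Step 6: prey: 0+0-0=0; pred: 35+0-10=25
Step 7: prey: 0+0-0=0; pred: 25+0-7=18
Step 8: prey: 0+0-0=0; pred: 18+0-5=13
Step 9: prey: 0+0-0=0; pred: 13+0-3=10
Step 10: prey: 0+0-0=0; pred: 10+0-3=7
Step 11: prey: 0+0-0=0; pred: 7+0-2=5
Max prey = 30 at step 1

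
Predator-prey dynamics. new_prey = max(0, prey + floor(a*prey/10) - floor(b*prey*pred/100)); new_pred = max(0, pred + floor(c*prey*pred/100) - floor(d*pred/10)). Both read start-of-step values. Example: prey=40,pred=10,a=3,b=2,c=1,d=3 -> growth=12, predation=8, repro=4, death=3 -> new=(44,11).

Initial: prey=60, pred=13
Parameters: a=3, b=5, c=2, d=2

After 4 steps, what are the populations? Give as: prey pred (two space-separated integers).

Answer: 0 27

Derivation:
Step 1: prey: 60+18-39=39; pred: 13+15-2=26
Step 2: prey: 39+11-50=0; pred: 26+20-5=41
Step 3: prey: 0+0-0=0; pred: 41+0-8=33
Step 4: prey: 0+0-0=0; pred: 33+0-6=27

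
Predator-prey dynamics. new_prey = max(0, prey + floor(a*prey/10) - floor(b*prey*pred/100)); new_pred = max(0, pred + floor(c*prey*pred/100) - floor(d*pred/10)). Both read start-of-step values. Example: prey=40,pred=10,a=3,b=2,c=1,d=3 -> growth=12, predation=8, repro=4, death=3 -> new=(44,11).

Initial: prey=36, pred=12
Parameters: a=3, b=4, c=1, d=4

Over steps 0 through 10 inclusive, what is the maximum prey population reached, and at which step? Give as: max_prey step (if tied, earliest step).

Step 1: prey: 36+10-17=29; pred: 12+4-4=12
Step 2: prey: 29+8-13=24; pred: 12+3-4=11
Step 3: prey: 24+7-10=21; pred: 11+2-4=9
Step 4: prey: 21+6-7=20; pred: 9+1-3=7
Step 5: prey: 20+6-5=21; pred: 7+1-2=6
Step 6: prey: 21+6-5=22; pred: 6+1-2=5
Step 7: prey: 22+6-4=24; pred: 5+1-2=4
Step 8: prey: 24+7-3=28; pred: 4+0-1=3
Step 9: prey: 28+8-3=33; pred: 3+0-1=2
Step 10: prey: 33+9-2=40; pred: 2+0-0=2
Max prey = 40 at step 10

Answer: 40 10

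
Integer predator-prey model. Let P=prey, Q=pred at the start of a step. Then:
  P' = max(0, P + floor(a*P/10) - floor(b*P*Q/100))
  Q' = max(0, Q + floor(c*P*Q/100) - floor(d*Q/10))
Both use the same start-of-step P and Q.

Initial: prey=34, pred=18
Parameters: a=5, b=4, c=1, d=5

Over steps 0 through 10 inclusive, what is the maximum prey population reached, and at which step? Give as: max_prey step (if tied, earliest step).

Answer: 165 10

Derivation:
Step 1: prey: 34+17-24=27; pred: 18+6-9=15
Step 2: prey: 27+13-16=24; pred: 15+4-7=12
Step 3: prey: 24+12-11=25; pred: 12+2-6=8
Step 4: prey: 25+12-8=29; pred: 8+2-4=6
Step 5: prey: 29+14-6=37; pred: 6+1-3=4
Step 6: prey: 37+18-5=50; pred: 4+1-2=3
Step 7: prey: 50+25-6=69; pred: 3+1-1=3
Step 8: prey: 69+34-8=95; pred: 3+2-1=4
Step 9: prey: 95+47-15=127; pred: 4+3-2=5
Step 10: prey: 127+63-25=165; pred: 5+6-2=9
Max prey = 165 at step 10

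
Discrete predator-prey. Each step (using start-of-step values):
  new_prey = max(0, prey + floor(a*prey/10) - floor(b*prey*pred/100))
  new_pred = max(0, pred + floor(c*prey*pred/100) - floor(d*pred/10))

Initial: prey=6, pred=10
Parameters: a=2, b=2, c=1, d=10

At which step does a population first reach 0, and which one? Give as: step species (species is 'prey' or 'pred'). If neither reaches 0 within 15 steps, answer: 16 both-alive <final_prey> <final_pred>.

Answer: 1 pred

Derivation:
Step 1: prey: 6+1-1=6; pred: 10+0-10=0
First extinction: pred at step 1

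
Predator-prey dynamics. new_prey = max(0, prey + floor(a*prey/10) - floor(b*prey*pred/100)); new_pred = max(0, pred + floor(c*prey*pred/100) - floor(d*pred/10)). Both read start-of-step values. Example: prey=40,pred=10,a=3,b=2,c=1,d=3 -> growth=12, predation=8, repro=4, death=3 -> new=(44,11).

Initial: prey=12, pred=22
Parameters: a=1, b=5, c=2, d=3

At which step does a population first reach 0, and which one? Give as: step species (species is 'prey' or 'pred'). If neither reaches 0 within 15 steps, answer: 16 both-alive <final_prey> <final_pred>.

Answer: 1 prey

Derivation:
Step 1: prey: 12+1-13=0; pred: 22+5-6=21
First extinction: prey at step 1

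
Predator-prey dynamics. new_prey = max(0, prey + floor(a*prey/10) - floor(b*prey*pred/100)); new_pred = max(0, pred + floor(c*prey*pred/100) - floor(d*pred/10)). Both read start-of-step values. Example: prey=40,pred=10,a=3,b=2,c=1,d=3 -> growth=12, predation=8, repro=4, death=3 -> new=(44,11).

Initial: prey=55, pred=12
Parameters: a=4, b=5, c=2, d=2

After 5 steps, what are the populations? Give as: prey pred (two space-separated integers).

Step 1: prey: 55+22-33=44; pred: 12+13-2=23
Step 2: prey: 44+17-50=11; pred: 23+20-4=39
Step 3: prey: 11+4-21=0; pred: 39+8-7=40
Step 4: prey: 0+0-0=0; pred: 40+0-8=32
Step 5: prey: 0+0-0=0; pred: 32+0-6=26

Answer: 0 26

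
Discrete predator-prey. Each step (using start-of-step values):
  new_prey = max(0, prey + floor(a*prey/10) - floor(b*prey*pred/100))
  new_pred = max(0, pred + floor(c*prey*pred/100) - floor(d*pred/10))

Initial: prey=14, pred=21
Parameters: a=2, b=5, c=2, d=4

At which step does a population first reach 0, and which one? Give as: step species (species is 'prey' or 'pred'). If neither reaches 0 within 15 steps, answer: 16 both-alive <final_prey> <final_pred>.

Answer: 16 both-alive 1 2

Derivation:
Step 1: prey: 14+2-14=2; pred: 21+5-8=18
Step 2: prey: 2+0-1=1; pred: 18+0-7=11
Step 3: prey: 1+0-0=1; pred: 11+0-4=7
Step 4: prey: 1+0-0=1; pred: 7+0-2=5
Step 5: prey: 1+0-0=1; pred: 5+0-2=3
Step 6: prey: 1+0-0=1; pred: 3+0-1=2
Step 7: prey: 1+0-0=1; pred: 2+0-0=2
Steps 8-15: state stable at prey=1, pred=2 (no change)
No extinction within 15 steps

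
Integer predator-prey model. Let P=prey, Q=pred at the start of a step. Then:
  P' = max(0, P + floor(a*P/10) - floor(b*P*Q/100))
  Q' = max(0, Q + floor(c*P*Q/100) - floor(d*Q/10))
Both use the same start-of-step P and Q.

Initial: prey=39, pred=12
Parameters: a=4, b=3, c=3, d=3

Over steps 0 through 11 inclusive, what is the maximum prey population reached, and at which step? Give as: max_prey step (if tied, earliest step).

Step 1: prey: 39+15-14=40; pred: 12+14-3=23
Step 2: prey: 40+16-27=29; pred: 23+27-6=44
Step 3: prey: 29+11-38=2; pred: 44+38-13=69
Step 4: prey: 2+0-4=0; pred: 69+4-20=53
Step 5: prey: 0+0-0=0; pred: 53+0-15=38
Step 6: prey: 0+0-0=0; pred: 38+0-11=27
Step 7: prey: 0+0-0=0; pred: 27+0-8=19
Step 8: prey: 0+0-0=0; pred: 19+0-5=14
Step 9: prey: 0+0-0=0; pred: 14+0-4=10
Step 10: prey: 0+0-0=0; pred: 10+0-3=7
Step 11: prey: 0+0-0=0; pred: 7+0-2=5
Max prey = 40 at step 1

Answer: 40 1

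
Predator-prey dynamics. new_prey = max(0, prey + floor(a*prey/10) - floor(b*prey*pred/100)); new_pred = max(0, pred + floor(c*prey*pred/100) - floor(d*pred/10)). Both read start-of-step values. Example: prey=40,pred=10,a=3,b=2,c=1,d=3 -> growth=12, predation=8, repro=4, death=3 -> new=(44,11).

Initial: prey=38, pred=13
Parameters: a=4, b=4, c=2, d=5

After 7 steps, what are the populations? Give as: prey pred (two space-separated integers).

Step 1: prey: 38+15-19=34; pred: 13+9-6=16
Step 2: prey: 34+13-21=26; pred: 16+10-8=18
Step 3: prey: 26+10-18=18; pred: 18+9-9=18
Step 4: prey: 18+7-12=13; pred: 18+6-9=15
Step 5: prey: 13+5-7=11; pred: 15+3-7=11
Step 6: prey: 11+4-4=11; pred: 11+2-5=8
Step 7: prey: 11+4-3=12; pred: 8+1-4=5

Answer: 12 5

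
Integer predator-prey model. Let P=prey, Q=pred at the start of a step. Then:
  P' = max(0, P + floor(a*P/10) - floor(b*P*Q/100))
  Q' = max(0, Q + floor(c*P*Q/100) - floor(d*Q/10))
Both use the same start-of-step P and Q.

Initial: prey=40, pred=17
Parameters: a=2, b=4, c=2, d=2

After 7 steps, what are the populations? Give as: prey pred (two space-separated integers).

Step 1: prey: 40+8-27=21; pred: 17+13-3=27
Step 2: prey: 21+4-22=3; pred: 27+11-5=33
Step 3: prey: 3+0-3=0; pred: 33+1-6=28
Step 4: prey: 0+0-0=0; pred: 28+0-5=23
Step 5: prey: 0+0-0=0; pred: 23+0-4=19
Step 6: prey: 0+0-0=0; pred: 19+0-3=16
Step 7: prey: 0+0-0=0; pred: 16+0-3=13

Answer: 0 13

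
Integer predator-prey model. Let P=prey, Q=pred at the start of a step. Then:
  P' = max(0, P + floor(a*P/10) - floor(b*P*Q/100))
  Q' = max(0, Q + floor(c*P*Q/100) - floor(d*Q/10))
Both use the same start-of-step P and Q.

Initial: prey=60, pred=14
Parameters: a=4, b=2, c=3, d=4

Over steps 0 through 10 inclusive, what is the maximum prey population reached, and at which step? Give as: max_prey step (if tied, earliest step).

Step 1: prey: 60+24-16=68; pred: 14+25-5=34
Step 2: prey: 68+27-46=49; pred: 34+69-13=90
Step 3: prey: 49+19-88=0; pred: 90+132-36=186
Step 4: prey: 0+0-0=0; pred: 186+0-74=112
Step 5: prey: 0+0-0=0; pred: 112+0-44=68
Step 6: prey: 0+0-0=0; pred: 68+0-27=41
Step 7: prey: 0+0-0=0; pred: 41+0-16=25
Step 8: prey: 0+0-0=0; pred: 25+0-10=15
Step 9: prey: 0+0-0=0; pred: 15+0-6=9
Step 10: prey: 0+0-0=0; pred: 9+0-3=6
Max prey = 68 at step 1

Answer: 68 1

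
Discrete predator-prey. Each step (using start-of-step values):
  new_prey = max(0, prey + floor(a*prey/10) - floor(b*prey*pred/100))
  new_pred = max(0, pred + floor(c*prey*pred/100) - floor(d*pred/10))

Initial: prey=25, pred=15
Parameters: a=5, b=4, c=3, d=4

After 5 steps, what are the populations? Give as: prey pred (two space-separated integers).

Step 1: prey: 25+12-15=22; pred: 15+11-6=20
Step 2: prey: 22+11-17=16; pred: 20+13-8=25
Step 3: prey: 16+8-16=8; pred: 25+12-10=27
Step 4: prey: 8+4-8=4; pred: 27+6-10=23
Step 5: prey: 4+2-3=3; pred: 23+2-9=16

Answer: 3 16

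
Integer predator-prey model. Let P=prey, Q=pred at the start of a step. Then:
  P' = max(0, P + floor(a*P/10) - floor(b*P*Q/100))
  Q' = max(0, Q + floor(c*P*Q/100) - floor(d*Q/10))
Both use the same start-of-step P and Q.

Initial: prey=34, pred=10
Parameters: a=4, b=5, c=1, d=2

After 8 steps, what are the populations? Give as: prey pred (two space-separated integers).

Step 1: prey: 34+13-17=30; pred: 10+3-2=11
Step 2: prey: 30+12-16=26; pred: 11+3-2=12
Step 3: prey: 26+10-15=21; pred: 12+3-2=13
Step 4: prey: 21+8-13=16; pred: 13+2-2=13
Step 5: prey: 16+6-10=12; pred: 13+2-2=13
Step 6: prey: 12+4-7=9; pred: 13+1-2=12
Step 7: prey: 9+3-5=7; pred: 12+1-2=11
Step 8: prey: 7+2-3=6; pred: 11+0-2=9

Answer: 6 9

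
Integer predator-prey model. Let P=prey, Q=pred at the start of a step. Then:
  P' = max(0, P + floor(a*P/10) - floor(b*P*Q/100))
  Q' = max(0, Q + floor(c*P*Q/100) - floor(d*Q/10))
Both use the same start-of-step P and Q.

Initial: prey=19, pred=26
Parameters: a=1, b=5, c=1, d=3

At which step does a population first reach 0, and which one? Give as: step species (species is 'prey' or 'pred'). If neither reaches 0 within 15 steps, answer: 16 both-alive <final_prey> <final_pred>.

Answer: 1 prey

Derivation:
Step 1: prey: 19+1-24=0; pred: 26+4-7=23
First extinction: prey at step 1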